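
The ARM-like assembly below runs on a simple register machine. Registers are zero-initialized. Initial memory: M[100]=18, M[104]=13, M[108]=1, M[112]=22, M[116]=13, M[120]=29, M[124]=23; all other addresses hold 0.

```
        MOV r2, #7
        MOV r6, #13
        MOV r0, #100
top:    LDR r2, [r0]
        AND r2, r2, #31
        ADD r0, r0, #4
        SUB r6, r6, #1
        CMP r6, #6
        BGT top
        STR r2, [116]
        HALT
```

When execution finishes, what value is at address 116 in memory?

after MOV r2, #7: r2=7
after MOV r6, #13: r6=13
after MOV r0, #100: r0=100
after LDR r2, [r0]: r2=M[100]=18
after AND r2, r2, #31: r2=18&31=18
after ADD r0, r0, #4: r0=100+4=104
after SUB r6, r6, #1: r6=13-1=12
CMP r6, #6  (cmp 12,6)
BGT top: taken
after LDR r2, [r0]: r2=M[104]=13
after AND r2, r2, #31: r2=13&31=13
after ADD r0, r0, #4: r0=104+4=108
after SUB r6, r6, #1: r6=12-1=11
CMP r6, #6  (cmp 11,6)
BGT top: taken
after LDR r2, [r0]: r2=M[108]=1
after AND r2, r2, #31: r2=1&31=1
after ADD r0, r0, #4: r0=108+4=112
after SUB r6, r6, #1: r6=11-1=10
CMP r6, #6  (cmp 10,6)
BGT top: taken
after LDR r2, [r0]: r2=M[112]=22
after AND r2, r2, #31: r2=22&31=22
after ADD r0, r0, #4: r0=112+4=116
after SUB r6, r6, #1: r6=10-1=9
CMP r6, #6  (cmp 9,6)
BGT top: taken
after LDR r2, [r0]: r2=M[116]=13
after AND r2, r2, #31: r2=13&31=13
after ADD r0, r0, #4: r0=116+4=120
after SUB r6, r6, #1: r6=9-1=8
CMP r6, #6  (cmp 8,6)
BGT top: taken
after LDR r2, [r0]: r2=M[120]=29
after AND r2, r2, #31: r2=29&31=29
after ADD r0, r0, #4: r0=120+4=124
after SUB r6, r6, #1: r6=8-1=7
CMP r6, #6  (cmp 7,6)
BGT top: taken
after LDR r2, [r0]: r2=M[124]=23
after AND r2, r2, #31: r2=23&31=23
after ADD r0, r0, #4: r0=124+4=128
after SUB r6, r6, #1: r6=7-1=6
CMP r6, #6  (cmp 6,6)
BGT top: not taken
STR r2, [116] → M[116]=23
halt.

23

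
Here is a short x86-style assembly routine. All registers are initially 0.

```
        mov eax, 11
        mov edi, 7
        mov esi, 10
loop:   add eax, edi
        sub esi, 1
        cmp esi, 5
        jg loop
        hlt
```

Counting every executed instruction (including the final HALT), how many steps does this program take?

eax=11
edi=7
esi=10
eax=11+7=18
esi=10-1=9
cmp esi, 5  (cmp 9,5)
jg loop: taken
eax=18+7=25
esi=9-1=8
cmp esi, 5  (cmp 8,5)
jg loop: taken
eax=25+7=32
esi=8-1=7
cmp esi, 5  (cmp 7,5)
jg loop: taken
eax=32+7=39
esi=7-1=6
cmp esi, 5  (cmp 6,5)
jg loop: taken
eax=39+7=46
esi=6-1=5
cmp esi, 5  (cmp 5,5)
jg loop: not taken
halt.
Total executed instructions: 24.

24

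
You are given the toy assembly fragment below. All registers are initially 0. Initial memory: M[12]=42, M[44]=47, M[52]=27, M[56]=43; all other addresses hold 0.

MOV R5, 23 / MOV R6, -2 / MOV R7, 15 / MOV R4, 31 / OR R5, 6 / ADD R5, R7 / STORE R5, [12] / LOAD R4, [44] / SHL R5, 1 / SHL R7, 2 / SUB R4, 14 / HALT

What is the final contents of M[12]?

38

R5=23
R6=-2
R7=15
R4=31
R5=23|6=23
R5=23+15=38
STORE R5, [12] → M[12]=38
R4=M[44]=47
R5=38<<1=76
R7=15<<2=60
R4=47-14=33
halt.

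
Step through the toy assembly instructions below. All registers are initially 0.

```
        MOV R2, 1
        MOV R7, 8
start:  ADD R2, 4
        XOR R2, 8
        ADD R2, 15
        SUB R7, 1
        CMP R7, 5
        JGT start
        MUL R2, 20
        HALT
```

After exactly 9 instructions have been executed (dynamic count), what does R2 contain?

32

MOV R2, 1 → R2=1
MOV R7, 8 → R7=8
ADD R2, 4 → R2=1+4=5
XOR R2, 8 → R2=5^8=13
ADD R2, 15 → R2=13+15=28
SUB R7, 1 → R7=8-1=7
CMP R7, 5  (cmp 7,5)
JGT start: taken
ADD R2, 4 → R2=28+4=32
After step 9: R2 = 32.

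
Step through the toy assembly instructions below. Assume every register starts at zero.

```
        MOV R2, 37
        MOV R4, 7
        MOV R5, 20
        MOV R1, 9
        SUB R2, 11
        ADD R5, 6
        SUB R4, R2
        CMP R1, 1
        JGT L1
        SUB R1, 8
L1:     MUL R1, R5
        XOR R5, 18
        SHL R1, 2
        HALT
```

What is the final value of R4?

after MOV R2, 37: R2=37
after MOV R4, 7: R4=7
after MOV R5, 20: R5=20
after MOV R1, 9: R1=9
after SUB R2, 11: R2=37-11=26
after ADD R5, 6: R5=20+6=26
after SUB R4, R2: R4=7-26=-19
CMP R1, 1  (cmp 9,1)
JGT L1: taken
after MUL R1, R5: R1=9*26=234
after XOR R5, 18: R5=26^18=8
after SHL R1, 2: R1=234<<2=936
halt.

-19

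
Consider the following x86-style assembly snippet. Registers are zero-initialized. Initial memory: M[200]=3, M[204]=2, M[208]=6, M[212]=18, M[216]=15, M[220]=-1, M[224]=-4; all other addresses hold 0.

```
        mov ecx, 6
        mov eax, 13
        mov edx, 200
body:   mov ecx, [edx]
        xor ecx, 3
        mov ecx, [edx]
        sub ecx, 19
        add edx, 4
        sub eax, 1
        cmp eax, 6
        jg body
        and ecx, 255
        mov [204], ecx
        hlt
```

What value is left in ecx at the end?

mov ecx, 6 → ecx=6
mov eax, 13 → eax=13
mov edx, 200 → edx=200
mov ecx, [edx] → ecx=M[200]=3
xor ecx, 3 → ecx=3^3=0
mov ecx, [edx] → ecx=M[200]=3
sub ecx, 19 → ecx=3-19=-16
add edx, 4 → edx=200+4=204
sub eax, 1 → eax=13-1=12
cmp eax, 6  (cmp 12,6)
jg body: taken
mov ecx, [edx] → ecx=M[204]=2
xor ecx, 3 → ecx=2^3=1
mov ecx, [edx] → ecx=M[204]=2
sub ecx, 19 → ecx=2-19=-17
add edx, 4 → edx=204+4=208
sub eax, 1 → eax=12-1=11
cmp eax, 6  (cmp 11,6)
jg body: taken
mov ecx, [edx] → ecx=M[208]=6
xor ecx, 3 → ecx=6^3=5
mov ecx, [edx] → ecx=M[208]=6
sub ecx, 19 → ecx=6-19=-13
add edx, 4 → edx=208+4=212
sub eax, 1 → eax=11-1=10
cmp eax, 6  (cmp 10,6)
jg body: taken
mov ecx, [edx] → ecx=M[212]=18
xor ecx, 3 → ecx=18^3=17
mov ecx, [edx] → ecx=M[212]=18
sub ecx, 19 → ecx=18-19=-1
add edx, 4 → edx=212+4=216
sub eax, 1 → eax=10-1=9
cmp eax, 6  (cmp 9,6)
jg body: taken
mov ecx, [edx] → ecx=M[216]=15
xor ecx, 3 → ecx=15^3=12
mov ecx, [edx] → ecx=M[216]=15
sub ecx, 19 → ecx=15-19=-4
add edx, 4 → edx=216+4=220
sub eax, 1 → eax=9-1=8
cmp eax, 6  (cmp 8,6)
jg body: taken
mov ecx, [edx] → ecx=M[220]=-1
xor ecx, 3 → ecx=(-1)^3=-4
mov ecx, [edx] → ecx=M[220]=-1
sub ecx, 19 → ecx=(-1)-19=-20
add edx, 4 → edx=220+4=224
sub eax, 1 → eax=8-1=7
cmp eax, 6  (cmp 7,6)
jg body: taken
mov ecx, [edx] → ecx=M[224]=-4
xor ecx, 3 → ecx=(-4)^3=-1
mov ecx, [edx] → ecx=M[224]=-4
sub ecx, 19 → ecx=(-4)-19=-23
add edx, 4 → edx=224+4=228
sub eax, 1 → eax=7-1=6
cmp eax, 6  (cmp 6,6)
jg body: not taken
and ecx, 255 → ecx=(-23)&255=233
mov [204], ecx → M[204]=233
halt.

233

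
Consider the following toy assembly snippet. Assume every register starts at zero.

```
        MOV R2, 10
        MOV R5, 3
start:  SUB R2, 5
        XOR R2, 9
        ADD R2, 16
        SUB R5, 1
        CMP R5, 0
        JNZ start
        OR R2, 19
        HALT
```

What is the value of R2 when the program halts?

MOV R2, 10 → R2=10
MOV R5, 3 → R5=3
SUB R2, 5 → R2=10-5=5
XOR R2, 9 → R2=5^9=12
ADD R2, 16 → R2=12+16=28
SUB R5, 1 → R5=3-1=2
CMP R5, 0  (cmp 2,0)
JNZ start: taken
SUB R2, 5 → R2=28-5=23
XOR R2, 9 → R2=23^9=30
ADD R2, 16 → R2=30+16=46
SUB R5, 1 → R5=2-1=1
CMP R5, 0  (cmp 1,0)
JNZ start: taken
SUB R2, 5 → R2=46-5=41
XOR R2, 9 → R2=41^9=32
ADD R2, 16 → R2=32+16=48
SUB R5, 1 → R5=1-1=0
CMP R5, 0  (cmp 0,0)
JNZ start: not taken
OR R2, 19 → R2=48|19=51
halt.

51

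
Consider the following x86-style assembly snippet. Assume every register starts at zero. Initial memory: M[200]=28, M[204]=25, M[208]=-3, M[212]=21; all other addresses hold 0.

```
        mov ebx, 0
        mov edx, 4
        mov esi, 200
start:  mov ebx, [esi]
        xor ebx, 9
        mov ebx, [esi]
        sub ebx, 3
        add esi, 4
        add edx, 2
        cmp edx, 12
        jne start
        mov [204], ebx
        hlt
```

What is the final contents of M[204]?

18

mov ebx, 0 → ebx=0
mov edx, 4 → edx=4
mov esi, 200 → esi=200
mov ebx, [esi] → ebx=M[200]=28
xor ebx, 9 → ebx=28^9=21
mov ebx, [esi] → ebx=M[200]=28
sub ebx, 3 → ebx=28-3=25
add esi, 4 → esi=200+4=204
add edx, 2 → edx=4+2=6
cmp edx, 12  (cmp 6,12)
jne start: taken
mov ebx, [esi] → ebx=M[204]=25
xor ebx, 9 → ebx=25^9=16
mov ebx, [esi] → ebx=M[204]=25
sub ebx, 3 → ebx=25-3=22
add esi, 4 → esi=204+4=208
add edx, 2 → edx=6+2=8
cmp edx, 12  (cmp 8,12)
jne start: taken
mov ebx, [esi] → ebx=M[208]=-3
xor ebx, 9 → ebx=(-3)^9=-12
mov ebx, [esi] → ebx=M[208]=-3
sub ebx, 3 → ebx=(-3)-3=-6
add esi, 4 → esi=208+4=212
add edx, 2 → edx=8+2=10
cmp edx, 12  (cmp 10,12)
jne start: taken
mov ebx, [esi] → ebx=M[212]=21
xor ebx, 9 → ebx=21^9=28
mov ebx, [esi] → ebx=M[212]=21
sub ebx, 3 → ebx=21-3=18
add esi, 4 → esi=212+4=216
add edx, 2 → edx=10+2=12
cmp edx, 12  (cmp 12,12)
jne start: not taken
mov [204], ebx → M[204]=18
halt.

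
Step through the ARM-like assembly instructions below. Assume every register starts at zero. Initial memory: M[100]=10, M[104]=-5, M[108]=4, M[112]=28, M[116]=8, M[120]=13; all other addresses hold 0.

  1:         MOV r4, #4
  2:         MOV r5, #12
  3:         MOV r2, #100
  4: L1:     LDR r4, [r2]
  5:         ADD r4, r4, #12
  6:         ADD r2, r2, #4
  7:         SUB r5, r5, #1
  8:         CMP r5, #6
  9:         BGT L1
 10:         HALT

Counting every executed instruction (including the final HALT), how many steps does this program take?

r4=4
r5=12
r2=100
r4=M[100]=10
r4=10+12=22
r2=100+4=104
r5=12-1=11
CMP r5, #6  (cmp 11,6)
BGT L1: taken
r4=M[104]=-5
r4=(-5)+12=7
r2=104+4=108
r5=11-1=10
CMP r5, #6  (cmp 10,6)
BGT L1: taken
r4=M[108]=4
r4=4+12=16
r2=108+4=112
r5=10-1=9
CMP r5, #6  (cmp 9,6)
BGT L1: taken
r4=M[112]=28
r4=28+12=40
r2=112+4=116
r5=9-1=8
CMP r5, #6  (cmp 8,6)
BGT L1: taken
r4=M[116]=8
r4=8+12=20
r2=116+4=120
r5=8-1=7
CMP r5, #6  (cmp 7,6)
BGT L1: taken
r4=M[120]=13
r4=13+12=25
r2=120+4=124
r5=7-1=6
CMP r5, #6  (cmp 6,6)
BGT L1: not taken
halt.
Total executed instructions: 40.

40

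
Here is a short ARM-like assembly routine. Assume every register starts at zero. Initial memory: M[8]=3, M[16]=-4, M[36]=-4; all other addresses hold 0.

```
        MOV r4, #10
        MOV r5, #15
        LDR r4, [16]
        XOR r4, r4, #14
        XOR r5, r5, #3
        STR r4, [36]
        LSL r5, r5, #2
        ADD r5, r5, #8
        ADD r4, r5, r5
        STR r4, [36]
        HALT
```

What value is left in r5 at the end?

MOV r4, #10 → r4=10
MOV r5, #15 → r5=15
LDR r4, [16] → r4=M[16]=-4
XOR r4, r4, #14 → r4=(-4)^14=-14
XOR r5, r5, #3 → r5=15^3=12
STR r4, [36] → M[36]=-14
LSL r5, r5, #2 → r5=12<<2=48
ADD r5, r5, #8 → r5=48+8=56
ADD r4, r5, r5 → r4=56+56=112
STR r4, [36] → M[36]=112
halt.

56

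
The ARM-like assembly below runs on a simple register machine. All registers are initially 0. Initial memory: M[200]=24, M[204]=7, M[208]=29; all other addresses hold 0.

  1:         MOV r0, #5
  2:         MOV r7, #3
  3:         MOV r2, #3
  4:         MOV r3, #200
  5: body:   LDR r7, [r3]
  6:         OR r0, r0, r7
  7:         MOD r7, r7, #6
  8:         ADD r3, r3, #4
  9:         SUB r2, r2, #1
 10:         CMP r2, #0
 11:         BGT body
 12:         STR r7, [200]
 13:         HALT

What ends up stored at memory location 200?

5

r0=5
r7=3
r2=3
r3=200
r7=M[200]=24
r0=5|24=29
r7=24%6=0
r3=200+4=204
r2=3-1=2
CMP r2, #0  (cmp 2,0)
BGT body: taken
r7=M[204]=7
r0=29|7=31
r7=7%6=1
r3=204+4=208
r2=2-1=1
CMP r2, #0  (cmp 1,0)
BGT body: taken
r7=M[208]=29
r0=31|29=31
r7=29%6=5
r3=208+4=212
r2=1-1=0
CMP r2, #0  (cmp 0,0)
BGT body: not taken
STR r7, [200] → M[200]=5
halt.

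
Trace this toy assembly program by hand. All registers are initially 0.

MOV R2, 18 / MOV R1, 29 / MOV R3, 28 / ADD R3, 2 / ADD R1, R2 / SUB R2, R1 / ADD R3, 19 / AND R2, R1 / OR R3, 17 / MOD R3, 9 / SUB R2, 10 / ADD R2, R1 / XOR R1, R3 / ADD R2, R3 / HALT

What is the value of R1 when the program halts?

R2=18
R1=29
R3=28
R3=28+2=30
R1=29+18=47
R2=18-47=-29
R3=30+19=49
R2=(-29)&47=35
R3=49|17=49
R3=49%9=4
R2=35-10=25
R2=25+47=72
R1=47^4=43
R2=72+4=76
halt.

43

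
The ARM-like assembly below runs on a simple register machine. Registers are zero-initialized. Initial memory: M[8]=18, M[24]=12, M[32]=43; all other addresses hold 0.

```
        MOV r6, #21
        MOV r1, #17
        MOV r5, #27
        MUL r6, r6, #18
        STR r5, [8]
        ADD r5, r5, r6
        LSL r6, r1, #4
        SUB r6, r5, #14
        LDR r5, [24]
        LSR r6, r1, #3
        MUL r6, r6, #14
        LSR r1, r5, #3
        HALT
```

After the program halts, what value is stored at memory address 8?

27

after MOV r6, #21: r6=21
after MOV r1, #17: r1=17
after MOV r5, #27: r5=27
after MUL r6, r6, #18: r6=21*18=378
STR r5, [8] → M[8]=27
after ADD r5, r5, r6: r5=27+378=405
after LSL r6, r1, #4: r6=17<<4=272
after SUB r6, r5, #14: r6=405-14=391
after LDR r5, [24]: r5=M[24]=12
after LSR r6, r1, #3: r6=17>>3=2
after MUL r6, r6, #14: r6=2*14=28
after LSR r1, r5, #3: r1=12>>3=1
halt.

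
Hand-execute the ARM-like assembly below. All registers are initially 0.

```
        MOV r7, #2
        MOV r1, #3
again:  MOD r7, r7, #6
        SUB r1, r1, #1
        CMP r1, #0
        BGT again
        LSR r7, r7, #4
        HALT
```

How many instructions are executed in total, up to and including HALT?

r7=2
r1=3
r7=2%6=2
r1=3-1=2
CMP r1, #0  (cmp 2,0)
BGT again: taken
r7=2%6=2
r1=2-1=1
CMP r1, #0  (cmp 1,0)
BGT again: taken
r7=2%6=2
r1=1-1=0
CMP r1, #0  (cmp 0,0)
BGT again: not taken
r7=2>>4=0
halt.
Total executed instructions: 16.

16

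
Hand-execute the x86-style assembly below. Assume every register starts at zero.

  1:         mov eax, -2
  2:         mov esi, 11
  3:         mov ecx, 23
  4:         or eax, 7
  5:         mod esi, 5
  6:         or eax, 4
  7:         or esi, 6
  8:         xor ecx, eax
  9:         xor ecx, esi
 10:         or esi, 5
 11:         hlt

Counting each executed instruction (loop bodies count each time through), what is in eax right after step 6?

-1

eax=-2
esi=11
ecx=23
eax=(-2)|7=-1
esi=11%5=1
eax=(-1)|4=-1
After step 6: eax = -1.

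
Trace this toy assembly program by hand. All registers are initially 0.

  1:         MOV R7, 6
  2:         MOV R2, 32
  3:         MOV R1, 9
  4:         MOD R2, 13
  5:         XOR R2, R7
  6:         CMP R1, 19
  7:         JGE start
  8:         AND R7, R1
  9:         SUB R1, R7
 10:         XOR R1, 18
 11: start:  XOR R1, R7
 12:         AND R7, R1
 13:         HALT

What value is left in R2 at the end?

0

MOV R7, 6 → R7=6
MOV R2, 32 → R2=32
MOV R1, 9 → R1=9
MOD R2, 13 → R2=32%13=6
XOR R2, R7 → R2=6^6=0
CMP R1, 19  (cmp 9,19)
JGE start: not taken
AND R7, R1 → R7=6&9=0
SUB R1, R7 → R1=9-0=9
XOR R1, 18 → R1=9^18=27
XOR R1, R7 → R1=27^0=27
AND R7, R1 → R7=0&27=0
halt.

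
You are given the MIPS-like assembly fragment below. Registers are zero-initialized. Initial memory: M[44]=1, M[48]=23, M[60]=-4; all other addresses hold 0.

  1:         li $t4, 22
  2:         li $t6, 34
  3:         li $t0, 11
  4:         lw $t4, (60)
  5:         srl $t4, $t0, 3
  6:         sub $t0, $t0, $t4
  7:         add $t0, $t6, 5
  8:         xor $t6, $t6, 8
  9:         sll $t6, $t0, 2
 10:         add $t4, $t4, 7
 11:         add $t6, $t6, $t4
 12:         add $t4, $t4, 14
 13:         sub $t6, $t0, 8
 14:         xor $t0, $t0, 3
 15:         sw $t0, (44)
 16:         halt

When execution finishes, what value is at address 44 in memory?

$t4=22
$t6=34
$t0=11
$t4=M[60]=-4
$t4=11>>3=1
$t0=11-1=10
$t0=34+5=39
$t6=34^8=42
$t6=39<<2=156
$t4=1+7=8
$t6=156+8=164
$t4=8+14=22
$t6=39-8=31
$t0=39^3=36
sw $t0, (44) → M[44]=36
halt.

36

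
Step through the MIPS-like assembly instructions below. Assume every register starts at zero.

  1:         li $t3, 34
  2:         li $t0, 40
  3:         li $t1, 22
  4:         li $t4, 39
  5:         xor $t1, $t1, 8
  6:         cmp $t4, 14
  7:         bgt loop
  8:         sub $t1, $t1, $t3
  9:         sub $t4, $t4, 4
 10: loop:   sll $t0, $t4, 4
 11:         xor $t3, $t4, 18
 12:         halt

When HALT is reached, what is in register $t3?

53

after li $t3, 34: $t3=34
after li $t0, 40: $t0=40
after li $t1, 22: $t1=22
after li $t4, 39: $t4=39
after xor $t1, $t1, 8: $t1=22^8=30
cmp $t4, 14  (cmp 39,14)
bgt loop: taken
after sll $t0, $t4, 4: $t0=39<<4=624
after xor $t3, $t4, 18: $t3=39^18=53
halt.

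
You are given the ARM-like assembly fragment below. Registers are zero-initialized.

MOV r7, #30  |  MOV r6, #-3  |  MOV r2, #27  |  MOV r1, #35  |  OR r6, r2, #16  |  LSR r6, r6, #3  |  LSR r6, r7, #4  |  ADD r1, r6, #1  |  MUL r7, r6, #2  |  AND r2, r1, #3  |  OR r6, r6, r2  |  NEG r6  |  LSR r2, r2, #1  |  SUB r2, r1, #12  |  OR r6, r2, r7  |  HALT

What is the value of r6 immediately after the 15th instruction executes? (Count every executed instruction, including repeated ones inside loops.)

after MOV r7, #30: r7=30
after MOV r6, #-3: r6=-3
after MOV r2, #27: r2=27
after MOV r1, #35: r1=35
after OR r6, r2, #16: r6=27|16=27
after LSR r6, r6, #3: r6=27>>3=3
after LSR r6, r7, #4: r6=30>>4=1
after ADD r1, r6, #1: r1=1+1=2
after MUL r7, r6, #2: r7=1*2=2
after AND r2, r1, #3: r2=2&3=2
after OR r6, r6, r2: r6=1|2=3
after NEG r6: r6=-(3)=-3
after LSR r2, r2, #1: r2=2>>1=1
after SUB r2, r1, #12: r2=2-12=-10
after OR r6, r2, r7: r6=(-10)|2=-10
After step 15: r6 = -10.

-10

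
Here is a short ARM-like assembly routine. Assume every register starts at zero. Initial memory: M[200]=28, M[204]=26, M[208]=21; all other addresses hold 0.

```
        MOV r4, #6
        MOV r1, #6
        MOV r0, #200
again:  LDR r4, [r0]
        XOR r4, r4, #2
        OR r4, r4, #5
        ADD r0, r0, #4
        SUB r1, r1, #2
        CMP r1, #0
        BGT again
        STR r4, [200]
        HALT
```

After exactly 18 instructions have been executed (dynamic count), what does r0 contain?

208

after MOV r4, #6: r4=6
after MOV r1, #6: r1=6
after MOV r0, #200: r0=200
after LDR r4, [r0]: r4=M[200]=28
after XOR r4, r4, #2: r4=28^2=30
after OR r4, r4, #5: r4=30|5=31
after ADD r0, r0, #4: r0=200+4=204
after SUB r1, r1, #2: r1=6-2=4
CMP r1, #0  (cmp 4,0)
BGT again: taken
after LDR r4, [r0]: r4=M[204]=26
after XOR r4, r4, #2: r4=26^2=24
after OR r4, r4, #5: r4=24|5=29
after ADD r0, r0, #4: r0=204+4=208
after SUB r1, r1, #2: r1=4-2=2
CMP r1, #0  (cmp 2,0)
BGT again: taken
after LDR r4, [r0]: r4=M[208]=21
After step 18: r0 = 208.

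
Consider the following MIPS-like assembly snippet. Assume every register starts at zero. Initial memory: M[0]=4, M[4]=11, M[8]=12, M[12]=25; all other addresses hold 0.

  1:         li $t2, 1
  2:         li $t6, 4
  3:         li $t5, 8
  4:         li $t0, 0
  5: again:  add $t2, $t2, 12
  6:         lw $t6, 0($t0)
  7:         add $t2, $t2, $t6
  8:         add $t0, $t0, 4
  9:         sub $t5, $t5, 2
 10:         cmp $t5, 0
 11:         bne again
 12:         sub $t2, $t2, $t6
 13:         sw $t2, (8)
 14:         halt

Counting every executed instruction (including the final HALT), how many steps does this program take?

35

li $t2, 1 → $t2=1
li $t6, 4 → $t6=4
li $t5, 8 → $t5=8
li $t0, 0 → $t0=0
add $t2, $t2, 12 → $t2=1+12=13
lw $t6, 0($t0) → $t6=M[0]=4
add $t2, $t2, $t6 → $t2=13+4=17
add $t0, $t0, 4 → $t0=0+4=4
sub $t5, $t5, 2 → $t5=8-2=6
cmp $t5, 0  (cmp 6,0)
bne again: taken
add $t2, $t2, 12 → $t2=17+12=29
lw $t6, 0($t0) → $t6=M[4]=11
add $t2, $t2, $t6 → $t2=29+11=40
add $t0, $t0, 4 → $t0=4+4=8
sub $t5, $t5, 2 → $t5=6-2=4
cmp $t5, 0  (cmp 4,0)
bne again: taken
add $t2, $t2, 12 → $t2=40+12=52
lw $t6, 0($t0) → $t6=M[8]=12
add $t2, $t2, $t6 → $t2=52+12=64
add $t0, $t0, 4 → $t0=8+4=12
sub $t5, $t5, 2 → $t5=4-2=2
cmp $t5, 0  (cmp 2,0)
bne again: taken
add $t2, $t2, 12 → $t2=64+12=76
lw $t6, 0($t0) → $t6=M[12]=25
add $t2, $t2, $t6 → $t2=76+25=101
add $t0, $t0, 4 → $t0=12+4=16
sub $t5, $t5, 2 → $t5=2-2=0
cmp $t5, 0  (cmp 0,0)
bne again: not taken
sub $t2, $t2, $t6 → $t2=101-25=76
sw $t2, (8) → M[8]=76
halt.
Total executed instructions: 35.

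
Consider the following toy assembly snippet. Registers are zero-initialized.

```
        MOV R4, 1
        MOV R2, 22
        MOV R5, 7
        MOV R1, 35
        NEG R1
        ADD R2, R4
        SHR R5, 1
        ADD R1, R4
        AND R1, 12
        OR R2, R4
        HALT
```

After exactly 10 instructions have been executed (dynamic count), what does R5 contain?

after MOV R4, 1: R4=1
after MOV R2, 22: R2=22
after MOV R5, 7: R5=7
after MOV R1, 35: R1=35
after NEG R1: R1=-(35)=-35
after ADD R2, R4: R2=22+1=23
after SHR R5, 1: R5=7>>1=3
after ADD R1, R4: R1=(-35)+1=-34
after AND R1, 12: R1=(-34)&12=12
after OR R2, R4: R2=23|1=23
After step 10: R5 = 3.

3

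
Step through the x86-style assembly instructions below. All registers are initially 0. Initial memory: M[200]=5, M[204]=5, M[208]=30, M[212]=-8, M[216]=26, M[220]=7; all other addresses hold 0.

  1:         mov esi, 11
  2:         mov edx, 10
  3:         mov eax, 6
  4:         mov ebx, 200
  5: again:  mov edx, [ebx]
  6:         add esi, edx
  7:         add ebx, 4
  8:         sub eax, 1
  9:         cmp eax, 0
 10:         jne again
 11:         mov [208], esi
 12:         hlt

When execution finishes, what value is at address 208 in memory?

76

mov esi, 11 → esi=11
mov edx, 10 → edx=10
mov eax, 6 → eax=6
mov ebx, 200 → ebx=200
mov edx, [ebx] → edx=M[200]=5
add esi, edx → esi=11+5=16
add ebx, 4 → ebx=200+4=204
sub eax, 1 → eax=6-1=5
cmp eax, 0  (cmp 5,0)
jne again: taken
mov edx, [ebx] → edx=M[204]=5
add esi, edx → esi=16+5=21
add ebx, 4 → ebx=204+4=208
sub eax, 1 → eax=5-1=4
cmp eax, 0  (cmp 4,0)
jne again: taken
mov edx, [ebx] → edx=M[208]=30
add esi, edx → esi=21+30=51
add ebx, 4 → ebx=208+4=212
sub eax, 1 → eax=4-1=3
cmp eax, 0  (cmp 3,0)
jne again: taken
mov edx, [ebx] → edx=M[212]=-8
add esi, edx → esi=51+(-8)=43
add ebx, 4 → ebx=212+4=216
sub eax, 1 → eax=3-1=2
cmp eax, 0  (cmp 2,0)
jne again: taken
mov edx, [ebx] → edx=M[216]=26
add esi, edx → esi=43+26=69
add ebx, 4 → ebx=216+4=220
sub eax, 1 → eax=2-1=1
cmp eax, 0  (cmp 1,0)
jne again: taken
mov edx, [ebx] → edx=M[220]=7
add esi, edx → esi=69+7=76
add ebx, 4 → ebx=220+4=224
sub eax, 1 → eax=1-1=0
cmp eax, 0  (cmp 0,0)
jne again: not taken
mov [208], esi → M[208]=76
halt.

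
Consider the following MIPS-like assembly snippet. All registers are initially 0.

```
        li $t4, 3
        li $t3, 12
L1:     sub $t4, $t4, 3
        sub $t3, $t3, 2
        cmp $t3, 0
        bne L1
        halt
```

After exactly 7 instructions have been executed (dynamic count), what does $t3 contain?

10

$t4=3
$t3=12
$t4=3-3=0
$t3=12-2=10
cmp $t3, 0  (cmp 10,0)
bne L1: taken
$t4=0-3=-3
After step 7: $t3 = 10.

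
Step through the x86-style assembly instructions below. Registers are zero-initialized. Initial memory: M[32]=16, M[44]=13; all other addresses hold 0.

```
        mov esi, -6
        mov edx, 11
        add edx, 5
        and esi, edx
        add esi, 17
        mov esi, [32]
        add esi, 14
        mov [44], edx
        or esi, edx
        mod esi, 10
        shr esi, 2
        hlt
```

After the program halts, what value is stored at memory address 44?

esi=-6
edx=11
edx=11+5=16
esi=(-6)&16=16
esi=16+17=33
esi=M[32]=16
esi=16+14=30
mov [44], edx → M[44]=16
esi=30|16=30
esi=30%10=0
esi=0>>2=0
halt.

16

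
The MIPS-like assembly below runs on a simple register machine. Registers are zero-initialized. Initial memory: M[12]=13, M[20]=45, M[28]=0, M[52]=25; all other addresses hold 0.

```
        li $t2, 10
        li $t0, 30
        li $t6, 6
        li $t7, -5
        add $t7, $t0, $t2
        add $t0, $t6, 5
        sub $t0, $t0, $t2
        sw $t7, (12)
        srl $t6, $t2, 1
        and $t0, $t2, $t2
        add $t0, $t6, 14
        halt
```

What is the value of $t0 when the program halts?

$t2=10
$t0=30
$t6=6
$t7=-5
$t7=30+10=40
$t0=6+5=11
$t0=11-10=1
sw $t7, (12) → M[12]=40
$t6=10>>1=5
$t0=10&10=10
$t0=5+14=19
halt.

19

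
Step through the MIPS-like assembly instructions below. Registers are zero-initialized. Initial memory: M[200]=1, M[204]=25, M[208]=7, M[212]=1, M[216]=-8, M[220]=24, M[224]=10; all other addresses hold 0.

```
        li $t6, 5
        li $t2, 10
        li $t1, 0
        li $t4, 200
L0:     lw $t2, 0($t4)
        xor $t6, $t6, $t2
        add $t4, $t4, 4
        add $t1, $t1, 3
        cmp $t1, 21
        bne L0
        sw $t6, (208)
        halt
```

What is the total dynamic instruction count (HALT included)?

li $t6, 5 → $t6=5
li $t2, 10 → $t2=10
li $t1, 0 → $t1=0
li $t4, 200 → $t4=200
lw $t2, 0($t4) → $t2=M[200]=1
xor $t6, $t6, $t2 → $t6=5^1=4
add $t4, $t4, 4 → $t4=200+4=204
add $t1, $t1, 3 → $t1=0+3=3
cmp $t1, 21  (cmp 3,21)
bne L0: taken
lw $t2, 0($t4) → $t2=M[204]=25
xor $t6, $t6, $t2 → $t6=4^25=29
add $t4, $t4, 4 → $t4=204+4=208
add $t1, $t1, 3 → $t1=3+3=6
cmp $t1, 21  (cmp 6,21)
bne L0: taken
lw $t2, 0($t4) → $t2=M[208]=7
xor $t6, $t6, $t2 → $t6=29^7=26
add $t4, $t4, 4 → $t4=208+4=212
add $t1, $t1, 3 → $t1=6+3=9
cmp $t1, 21  (cmp 9,21)
bne L0: taken
lw $t2, 0($t4) → $t2=M[212]=1
xor $t6, $t6, $t2 → $t6=26^1=27
add $t4, $t4, 4 → $t4=212+4=216
add $t1, $t1, 3 → $t1=9+3=12
cmp $t1, 21  (cmp 12,21)
bne L0: taken
lw $t2, 0($t4) → $t2=M[216]=-8
xor $t6, $t6, $t2 → $t6=27^(-8)=-29
add $t4, $t4, 4 → $t4=216+4=220
add $t1, $t1, 3 → $t1=12+3=15
cmp $t1, 21  (cmp 15,21)
bne L0: taken
lw $t2, 0($t4) → $t2=M[220]=24
xor $t6, $t6, $t2 → $t6=(-29)^24=-5
add $t4, $t4, 4 → $t4=220+4=224
add $t1, $t1, 3 → $t1=15+3=18
cmp $t1, 21  (cmp 18,21)
bne L0: taken
lw $t2, 0($t4) → $t2=M[224]=10
xor $t6, $t6, $t2 → $t6=(-5)^10=-15
add $t4, $t4, 4 → $t4=224+4=228
add $t1, $t1, 3 → $t1=18+3=21
cmp $t1, 21  (cmp 21,21)
bne L0: not taken
sw $t6, (208) → M[208]=-15
halt.
Total executed instructions: 48.

48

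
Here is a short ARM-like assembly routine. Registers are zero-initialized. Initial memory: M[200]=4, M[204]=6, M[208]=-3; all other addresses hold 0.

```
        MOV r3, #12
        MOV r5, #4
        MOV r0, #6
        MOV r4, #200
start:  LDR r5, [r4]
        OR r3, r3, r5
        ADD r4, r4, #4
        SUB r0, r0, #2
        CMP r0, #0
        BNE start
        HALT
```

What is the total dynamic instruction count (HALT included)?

r3=12
r5=4
r0=6
r4=200
r5=M[200]=4
r3=12|4=12
r4=200+4=204
r0=6-2=4
CMP r0, #0  (cmp 4,0)
BNE start: taken
r5=M[204]=6
r3=12|6=14
r4=204+4=208
r0=4-2=2
CMP r0, #0  (cmp 2,0)
BNE start: taken
r5=M[208]=-3
r3=14|(-3)=-1
r4=208+4=212
r0=2-2=0
CMP r0, #0  (cmp 0,0)
BNE start: not taken
halt.
Total executed instructions: 23.

23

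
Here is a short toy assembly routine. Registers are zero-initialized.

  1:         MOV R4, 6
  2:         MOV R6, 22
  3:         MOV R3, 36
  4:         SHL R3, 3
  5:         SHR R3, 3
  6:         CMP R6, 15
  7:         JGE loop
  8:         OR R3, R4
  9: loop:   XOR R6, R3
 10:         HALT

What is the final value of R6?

50

MOV R4, 6 → R4=6
MOV R6, 22 → R6=22
MOV R3, 36 → R3=36
SHL R3, 3 → R3=36<<3=288
SHR R3, 3 → R3=288>>3=36
CMP R6, 15  (cmp 22,15)
JGE loop: taken
XOR R6, R3 → R6=22^36=50
halt.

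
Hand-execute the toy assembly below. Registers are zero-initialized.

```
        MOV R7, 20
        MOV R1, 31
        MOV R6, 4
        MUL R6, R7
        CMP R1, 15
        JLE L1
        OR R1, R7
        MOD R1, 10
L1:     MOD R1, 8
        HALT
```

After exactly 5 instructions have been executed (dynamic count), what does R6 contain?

after MOV R7, 20: R7=20
after MOV R1, 31: R1=31
after MOV R6, 4: R6=4
after MUL R6, R7: R6=4*20=80
CMP R1, 15  (cmp 31,15)
After step 5: R6 = 80.

80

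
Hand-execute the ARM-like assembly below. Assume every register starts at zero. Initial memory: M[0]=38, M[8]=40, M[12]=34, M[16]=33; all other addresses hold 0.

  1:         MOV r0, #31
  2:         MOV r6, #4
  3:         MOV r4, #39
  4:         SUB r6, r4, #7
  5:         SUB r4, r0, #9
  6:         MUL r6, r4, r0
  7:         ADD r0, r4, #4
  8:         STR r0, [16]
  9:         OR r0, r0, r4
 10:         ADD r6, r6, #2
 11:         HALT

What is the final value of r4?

after MOV r0, #31: r0=31
after MOV r6, #4: r6=4
after MOV r4, #39: r4=39
after SUB r6, r4, #7: r6=39-7=32
after SUB r4, r0, #9: r4=31-9=22
after MUL r6, r4, r0: r6=22*31=682
after ADD r0, r4, #4: r0=22+4=26
STR r0, [16] → M[16]=26
after OR r0, r0, r4: r0=26|22=30
after ADD r6, r6, #2: r6=682+2=684
halt.

22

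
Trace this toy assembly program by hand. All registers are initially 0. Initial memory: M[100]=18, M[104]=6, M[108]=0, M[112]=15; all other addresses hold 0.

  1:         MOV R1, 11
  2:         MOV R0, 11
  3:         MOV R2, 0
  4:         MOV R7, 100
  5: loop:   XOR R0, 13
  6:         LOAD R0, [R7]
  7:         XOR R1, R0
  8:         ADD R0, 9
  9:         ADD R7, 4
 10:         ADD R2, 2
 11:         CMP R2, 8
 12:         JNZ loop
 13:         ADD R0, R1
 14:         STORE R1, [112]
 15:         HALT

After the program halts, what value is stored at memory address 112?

MOV R1, 11 → R1=11
MOV R0, 11 → R0=11
MOV R2, 0 → R2=0
MOV R7, 100 → R7=100
XOR R0, 13 → R0=11^13=6
LOAD R0, [R7] → R0=M[100]=18
XOR R1, R0 → R1=11^18=25
ADD R0, 9 → R0=18+9=27
ADD R7, 4 → R7=100+4=104
ADD R2, 2 → R2=0+2=2
CMP R2, 8  (cmp 2,8)
JNZ loop: taken
XOR R0, 13 → R0=27^13=22
LOAD R0, [R7] → R0=M[104]=6
XOR R1, R0 → R1=25^6=31
ADD R0, 9 → R0=6+9=15
ADD R7, 4 → R7=104+4=108
ADD R2, 2 → R2=2+2=4
CMP R2, 8  (cmp 4,8)
JNZ loop: taken
XOR R0, 13 → R0=15^13=2
LOAD R0, [R7] → R0=M[108]=0
XOR R1, R0 → R1=31^0=31
ADD R0, 9 → R0=0+9=9
ADD R7, 4 → R7=108+4=112
ADD R2, 2 → R2=4+2=6
CMP R2, 8  (cmp 6,8)
JNZ loop: taken
XOR R0, 13 → R0=9^13=4
LOAD R0, [R7] → R0=M[112]=15
XOR R1, R0 → R1=31^15=16
ADD R0, 9 → R0=15+9=24
ADD R7, 4 → R7=112+4=116
ADD R2, 2 → R2=6+2=8
CMP R2, 8  (cmp 8,8)
JNZ loop: not taken
ADD R0, R1 → R0=24+16=40
STORE R1, [112] → M[112]=16
halt.

16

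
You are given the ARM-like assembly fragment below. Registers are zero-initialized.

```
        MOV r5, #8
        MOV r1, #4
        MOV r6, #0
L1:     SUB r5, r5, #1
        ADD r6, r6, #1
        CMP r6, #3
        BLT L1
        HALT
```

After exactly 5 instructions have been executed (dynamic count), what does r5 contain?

7

MOV r5, #8 → r5=8
MOV r1, #4 → r1=4
MOV r6, #0 → r6=0
SUB r5, r5, #1 → r5=8-1=7
ADD r6, r6, #1 → r6=0+1=1
After step 5: r5 = 7.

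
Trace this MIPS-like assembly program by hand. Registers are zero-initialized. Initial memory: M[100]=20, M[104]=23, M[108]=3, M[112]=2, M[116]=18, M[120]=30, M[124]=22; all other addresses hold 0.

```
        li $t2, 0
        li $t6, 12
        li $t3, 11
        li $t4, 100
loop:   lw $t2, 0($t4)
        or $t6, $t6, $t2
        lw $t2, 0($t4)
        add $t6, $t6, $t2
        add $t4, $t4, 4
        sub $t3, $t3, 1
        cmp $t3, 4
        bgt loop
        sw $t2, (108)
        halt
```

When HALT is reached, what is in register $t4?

128

li $t2, 0 → $t2=0
li $t6, 12 → $t6=12
li $t3, 11 → $t3=11
li $t4, 100 → $t4=100
lw $t2, 0($t4) → $t2=M[100]=20
or $t6, $t6, $t2 → $t6=12|20=28
lw $t2, 0($t4) → $t2=M[100]=20
add $t6, $t6, $t2 → $t6=28+20=48
add $t4, $t4, 4 → $t4=100+4=104
sub $t3, $t3, 1 → $t3=11-1=10
cmp $t3, 4  (cmp 10,4)
bgt loop: taken
lw $t2, 0($t4) → $t2=M[104]=23
or $t6, $t6, $t2 → $t6=48|23=55
lw $t2, 0($t4) → $t2=M[104]=23
add $t6, $t6, $t2 → $t6=55+23=78
add $t4, $t4, 4 → $t4=104+4=108
sub $t3, $t3, 1 → $t3=10-1=9
cmp $t3, 4  (cmp 9,4)
bgt loop: taken
lw $t2, 0($t4) → $t2=M[108]=3
or $t6, $t6, $t2 → $t6=78|3=79
lw $t2, 0($t4) → $t2=M[108]=3
add $t6, $t6, $t2 → $t6=79+3=82
add $t4, $t4, 4 → $t4=108+4=112
sub $t3, $t3, 1 → $t3=9-1=8
cmp $t3, 4  (cmp 8,4)
bgt loop: taken
lw $t2, 0($t4) → $t2=M[112]=2
or $t6, $t6, $t2 → $t6=82|2=82
lw $t2, 0($t4) → $t2=M[112]=2
add $t6, $t6, $t2 → $t6=82+2=84
add $t4, $t4, 4 → $t4=112+4=116
sub $t3, $t3, 1 → $t3=8-1=7
cmp $t3, 4  (cmp 7,4)
bgt loop: taken
lw $t2, 0($t4) → $t2=M[116]=18
or $t6, $t6, $t2 → $t6=84|18=86
lw $t2, 0($t4) → $t2=M[116]=18
add $t6, $t6, $t2 → $t6=86+18=104
add $t4, $t4, 4 → $t4=116+4=120
sub $t3, $t3, 1 → $t3=7-1=6
cmp $t3, 4  (cmp 6,4)
bgt loop: taken
lw $t2, 0($t4) → $t2=M[120]=30
or $t6, $t6, $t2 → $t6=104|30=126
lw $t2, 0($t4) → $t2=M[120]=30
add $t6, $t6, $t2 → $t6=126+30=156
add $t4, $t4, 4 → $t4=120+4=124
sub $t3, $t3, 1 → $t3=6-1=5
cmp $t3, 4  (cmp 5,4)
bgt loop: taken
lw $t2, 0($t4) → $t2=M[124]=22
or $t6, $t6, $t2 → $t6=156|22=158
lw $t2, 0($t4) → $t2=M[124]=22
add $t6, $t6, $t2 → $t6=158+22=180
add $t4, $t4, 4 → $t4=124+4=128
sub $t3, $t3, 1 → $t3=5-1=4
cmp $t3, 4  (cmp 4,4)
bgt loop: not taken
sw $t2, (108) → M[108]=22
halt.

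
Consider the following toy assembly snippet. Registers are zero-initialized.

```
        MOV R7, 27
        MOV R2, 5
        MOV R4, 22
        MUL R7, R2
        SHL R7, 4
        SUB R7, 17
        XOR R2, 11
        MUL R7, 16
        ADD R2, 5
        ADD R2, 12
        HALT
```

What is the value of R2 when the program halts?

31

MOV R7, 27 → R7=27
MOV R2, 5 → R2=5
MOV R4, 22 → R4=22
MUL R7, R2 → R7=27*5=135
SHL R7, 4 → R7=135<<4=2160
SUB R7, 17 → R7=2160-17=2143
XOR R2, 11 → R2=5^11=14
MUL R7, 16 → R7=2143*16=34288
ADD R2, 5 → R2=14+5=19
ADD R2, 12 → R2=19+12=31
halt.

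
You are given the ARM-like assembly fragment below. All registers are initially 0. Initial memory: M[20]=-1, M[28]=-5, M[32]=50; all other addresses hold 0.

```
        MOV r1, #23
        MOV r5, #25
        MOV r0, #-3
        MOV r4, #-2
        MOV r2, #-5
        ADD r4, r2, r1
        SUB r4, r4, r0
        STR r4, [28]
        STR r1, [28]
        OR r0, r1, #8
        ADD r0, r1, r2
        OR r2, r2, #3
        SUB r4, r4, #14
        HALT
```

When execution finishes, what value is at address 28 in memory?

23

after MOV r1, #23: r1=23
after MOV r5, #25: r5=25
after MOV r0, #-3: r0=-3
after MOV r4, #-2: r4=-2
after MOV r2, #-5: r2=-5
after ADD r4, r2, r1: r4=(-5)+23=18
after SUB r4, r4, r0: r4=18-(-3)=21
STR r4, [28] → M[28]=21
STR r1, [28] → M[28]=23
after OR r0, r1, #8: r0=23|8=31
after ADD r0, r1, r2: r0=23+(-5)=18
after OR r2, r2, #3: r2=(-5)|3=-5
after SUB r4, r4, #14: r4=21-14=7
halt.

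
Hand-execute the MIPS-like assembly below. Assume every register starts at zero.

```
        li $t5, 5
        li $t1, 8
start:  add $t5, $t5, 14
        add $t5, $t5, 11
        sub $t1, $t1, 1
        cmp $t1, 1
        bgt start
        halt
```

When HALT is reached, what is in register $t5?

180

li $t5, 5 → $t5=5
li $t1, 8 → $t1=8
add $t5, $t5, 14 → $t5=5+14=19
add $t5, $t5, 11 → $t5=19+11=30
sub $t1, $t1, 1 → $t1=8-1=7
cmp $t1, 1  (cmp 7,1)
bgt start: taken
add $t5, $t5, 14 → $t5=30+14=44
add $t5, $t5, 11 → $t5=44+11=55
sub $t1, $t1, 1 → $t1=7-1=6
cmp $t1, 1  (cmp 6,1)
bgt start: taken
add $t5, $t5, 14 → $t5=55+14=69
add $t5, $t5, 11 → $t5=69+11=80
sub $t1, $t1, 1 → $t1=6-1=5
cmp $t1, 1  (cmp 5,1)
bgt start: taken
add $t5, $t5, 14 → $t5=80+14=94
add $t5, $t5, 11 → $t5=94+11=105
sub $t1, $t1, 1 → $t1=5-1=4
cmp $t1, 1  (cmp 4,1)
bgt start: taken
add $t5, $t5, 14 → $t5=105+14=119
add $t5, $t5, 11 → $t5=119+11=130
sub $t1, $t1, 1 → $t1=4-1=3
cmp $t1, 1  (cmp 3,1)
bgt start: taken
add $t5, $t5, 14 → $t5=130+14=144
add $t5, $t5, 11 → $t5=144+11=155
sub $t1, $t1, 1 → $t1=3-1=2
cmp $t1, 1  (cmp 2,1)
bgt start: taken
add $t5, $t5, 14 → $t5=155+14=169
add $t5, $t5, 11 → $t5=169+11=180
sub $t1, $t1, 1 → $t1=2-1=1
cmp $t1, 1  (cmp 1,1)
bgt start: not taken
halt.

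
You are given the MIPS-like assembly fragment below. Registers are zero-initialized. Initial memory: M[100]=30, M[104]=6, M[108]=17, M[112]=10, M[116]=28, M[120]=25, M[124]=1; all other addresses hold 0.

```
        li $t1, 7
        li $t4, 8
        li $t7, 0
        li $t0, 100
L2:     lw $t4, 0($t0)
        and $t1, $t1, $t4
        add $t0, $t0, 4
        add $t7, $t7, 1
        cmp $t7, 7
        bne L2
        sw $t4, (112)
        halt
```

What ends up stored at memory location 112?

after li $t1, 7: $t1=7
after li $t4, 8: $t4=8
after li $t7, 0: $t7=0
after li $t0, 100: $t0=100
after lw $t4, 0($t0): $t4=M[100]=30
after and $t1, $t1, $t4: $t1=7&30=6
after add $t0, $t0, 4: $t0=100+4=104
after add $t7, $t7, 1: $t7=0+1=1
cmp $t7, 7  (cmp 1,7)
bne L2: taken
after lw $t4, 0($t0): $t4=M[104]=6
after and $t1, $t1, $t4: $t1=6&6=6
after add $t0, $t0, 4: $t0=104+4=108
after add $t7, $t7, 1: $t7=1+1=2
cmp $t7, 7  (cmp 2,7)
bne L2: taken
after lw $t4, 0($t0): $t4=M[108]=17
after and $t1, $t1, $t4: $t1=6&17=0
after add $t0, $t0, 4: $t0=108+4=112
after add $t7, $t7, 1: $t7=2+1=3
cmp $t7, 7  (cmp 3,7)
bne L2: taken
after lw $t4, 0($t0): $t4=M[112]=10
after and $t1, $t1, $t4: $t1=0&10=0
after add $t0, $t0, 4: $t0=112+4=116
after add $t7, $t7, 1: $t7=3+1=4
cmp $t7, 7  (cmp 4,7)
bne L2: taken
after lw $t4, 0($t0): $t4=M[116]=28
after and $t1, $t1, $t4: $t1=0&28=0
after add $t0, $t0, 4: $t0=116+4=120
after add $t7, $t7, 1: $t7=4+1=5
cmp $t7, 7  (cmp 5,7)
bne L2: taken
after lw $t4, 0($t0): $t4=M[120]=25
after and $t1, $t1, $t4: $t1=0&25=0
after add $t0, $t0, 4: $t0=120+4=124
after add $t7, $t7, 1: $t7=5+1=6
cmp $t7, 7  (cmp 6,7)
bne L2: taken
after lw $t4, 0($t0): $t4=M[124]=1
after and $t1, $t1, $t4: $t1=0&1=0
after add $t0, $t0, 4: $t0=124+4=128
after add $t7, $t7, 1: $t7=6+1=7
cmp $t7, 7  (cmp 7,7)
bne L2: not taken
sw $t4, (112) → M[112]=1
halt.

1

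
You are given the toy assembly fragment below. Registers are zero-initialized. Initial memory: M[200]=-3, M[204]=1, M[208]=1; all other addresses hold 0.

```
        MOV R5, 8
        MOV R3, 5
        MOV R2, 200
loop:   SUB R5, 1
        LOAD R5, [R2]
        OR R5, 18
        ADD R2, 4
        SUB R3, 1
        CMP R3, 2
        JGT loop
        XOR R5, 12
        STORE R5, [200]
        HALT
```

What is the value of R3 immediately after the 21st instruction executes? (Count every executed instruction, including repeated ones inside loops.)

MOV R5, 8 → R5=8
MOV R3, 5 → R3=5
MOV R2, 200 → R2=200
SUB R5, 1 → R5=8-1=7
LOAD R5, [R2] → R5=M[200]=-3
OR R5, 18 → R5=(-3)|18=-1
ADD R2, 4 → R2=200+4=204
SUB R3, 1 → R3=5-1=4
CMP R3, 2  (cmp 4,2)
JGT loop: taken
SUB R5, 1 → R5=(-1)-1=-2
LOAD R5, [R2] → R5=M[204]=1
OR R5, 18 → R5=1|18=19
ADD R2, 4 → R2=204+4=208
SUB R3, 1 → R3=4-1=3
CMP R3, 2  (cmp 3,2)
JGT loop: taken
SUB R5, 1 → R5=19-1=18
LOAD R5, [R2] → R5=M[208]=1
OR R5, 18 → R5=1|18=19
ADD R2, 4 → R2=208+4=212
After step 21: R3 = 3.

3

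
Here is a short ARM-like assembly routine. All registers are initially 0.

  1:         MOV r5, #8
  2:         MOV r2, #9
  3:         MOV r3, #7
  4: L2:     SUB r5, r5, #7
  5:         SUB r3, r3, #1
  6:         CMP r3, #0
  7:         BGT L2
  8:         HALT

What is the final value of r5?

r5=8
r2=9
r3=7
r5=8-7=1
r3=7-1=6
CMP r3, #0  (cmp 6,0)
BGT L2: taken
r5=1-7=-6
r3=6-1=5
CMP r3, #0  (cmp 5,0)
BGT L2: taken
r5=(-6)-7=-13
r3=5-1=4
CMP r3, #0  (cmp 4,0)
BGT L2: taken
r5=(-13)-7=-20
r3=4-1=3
CMP r3, #0  (cmp 3,0)
BGT L2: taken
r5=(-20)-7=-27
r3=3-1=2
CMP r3, #0  (cmp 2,0)
BGT L2: taken
r5=(-27)-7=-34
r3=2-1=1
CMP r3, #0  (cmp 1,0)
BGT L2: taken
r5=(-34)-7=-41
r3=1-1=0
CMP r3, #0  (cmp 0,0)
BGT L2: not taken
halt.

-41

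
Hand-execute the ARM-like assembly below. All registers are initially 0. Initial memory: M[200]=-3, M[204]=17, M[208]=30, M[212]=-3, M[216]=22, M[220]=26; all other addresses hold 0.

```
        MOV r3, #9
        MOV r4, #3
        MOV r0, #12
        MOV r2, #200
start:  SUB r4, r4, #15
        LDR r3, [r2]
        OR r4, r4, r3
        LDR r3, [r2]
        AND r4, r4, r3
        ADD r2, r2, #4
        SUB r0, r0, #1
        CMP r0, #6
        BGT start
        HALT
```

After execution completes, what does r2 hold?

MOV r3, #9 → r3=9
MOV r4, #3 → r4=3
MOV r0, #12 → r0=12
MOV r2, #200 → r2=200
SUB r4, r4, #15 → r4=3-15=-12
LDR r3, [r2] → r3=M[200]=-3
OR r4, r4, r3 → r4=(-12)|(-3)=-3
LDR r3, [r2] → r3=M[200]=-3
AND r4, r4, r3 → r4=(-3)&(-3)=-3
ADD r2, r2, #4 → r2=200+4=204
SUB r0, r0, #1 → r0=12-1=11
CMP r0, #6  (cmp 11,6)
BGT start: taken
SUB r4, r4, #15 → r4=(-3)-15=-18
LDR r3, [r2] → r3=M[204]=17
OR r4, r4, r3 → r4=(-18)|17=-1
LDR r3, [r2] → r3=M[204]=17
AND r4, r4, r3 → r4=(-1)&17=17
ADD r2, r2, #4 → r2=204+4=208
SUB r0, r0, #1 → r0=11-1=10
CMP r0, #6  (cmp 10,6)
BGT start: taken
SUB r4, r4, #15 → r4=17-15=2
LDR r3, [r2] → r3=M[208]=30
OR r4, r4, r3 → r4=2|30=30
LDR r3, [r2] → r3=M[208]=30
AND r4, r4, r3 → r4=30&30=30
ADD r2, r2, #4 → r2=208+4=212
SUB r0, r0, #1 → r0=10-1=9
CMP r0, #6  (cmp 9,6)
BGT start: taken
SUB r4, r4, #15 → r4=30-15=15
LDR r3, [r2] → r3=M[212]=-3
OR r4, r4, r3 → r4=15|(-3)=-1
LDR r3, [r2] → r3=M[212]=-3
AND r4, r4, r3 → r4=(-1)&(-3)=-3
ADD r2, r2, #4 → r2=212+4=216
SUB r0, r0, #1 → r0=9-1=8
CMP r0, #6  (cmp 8,6)
BGT start: taken
SUB r4, r4, #15 → r4=(-3)-15=-18
LDR r3, [r2] → r3=M[216]=22
OR r4, r4, r3 → r4=(-18)|22=-2
LDR r3, [r2] → r3=M[216]=22
AND r4, r4, r3 → r4=(-2)&22=22
ADD r2, r2, #4 → r2=216+4=220
SUB r0, r0, #1 → r0=8-1=7
CMP r0, #6  (cmp 7,6)
BGT start: taken
SUB r4, r4, #15 → r4=22-15=7
LDR r3, [r2] → r3=M[220]=26
OR r4, r4, r3 → r4=7|26=31
LDR r3, [r2] → r3=M[220]=26
AND r4, r4, r3 → r4=31&26=26
ADD r2, r2, #4 → r2=220+4=224
SUB r0, r0, #1 → r0=7-1=6
CMP r0, #6  (cmp 6,6)
BGT start: not taken
halt.

224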